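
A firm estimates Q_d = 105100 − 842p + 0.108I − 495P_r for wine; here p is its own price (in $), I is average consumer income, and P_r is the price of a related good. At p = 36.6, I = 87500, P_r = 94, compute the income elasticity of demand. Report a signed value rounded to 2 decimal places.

At the given values, Q_d = 105100 − 842(36.6) + 0.108(87500) − 495(94) = 37202.8.
∂Q_d/∂I = 0.108.
E = (0.108) × (87500/37202.8) = 0.2540…

0.25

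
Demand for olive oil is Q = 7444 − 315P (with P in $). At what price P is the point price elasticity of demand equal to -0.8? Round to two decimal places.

Ed = −315P/(7444 − 315P). Set this equal to -0.8:
315P = 0.8·(7444 − 315P) ⇒ 315P(1 + 0.8) = 0.8·7444
P = 0.8·7444 / (315·1.8) = 10.5029…

10.50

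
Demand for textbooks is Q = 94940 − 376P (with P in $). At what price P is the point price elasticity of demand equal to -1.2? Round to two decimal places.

137.73

Ed = −376P/(94940 − 376P). Set this equal to -1.2:
376P = 1.2·(94940 − 376P) ⇒ 376P(1 + 1.2) = 1.2·94940
P = 1.2·94940 / (376·2.2) = 137.7272…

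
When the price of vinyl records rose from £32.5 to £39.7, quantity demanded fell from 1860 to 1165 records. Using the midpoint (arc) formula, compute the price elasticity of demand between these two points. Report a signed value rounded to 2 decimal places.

%ΔQ = (1165 − 1860) / [(1860 + 1165)/2] = -695/1512.5 = -0.459504…
%ΔP = (39.7 − 32.5) / [(32.5 + 39.7)/2] = 7.2/36.1 = 0.199445…
Arc Ed = %ΔQ / %ΔP = (-695/1512.5) / (7.2/36.1) = -2.3039…

-2.30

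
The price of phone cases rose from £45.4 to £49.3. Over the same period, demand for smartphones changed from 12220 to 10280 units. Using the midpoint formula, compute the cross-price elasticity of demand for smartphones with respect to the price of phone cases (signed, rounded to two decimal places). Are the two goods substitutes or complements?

%ΔQ_{smartphones} = (10280 − 12220)/avg = -1940/11250 = -0.172444…
%ΔP_{phone cases} = (49.3 − 45.4)/avg = 3.9/47.35 = 0.082365…
E_cross = (-1940/11250) / (3.9/47.35) = -2.0936…
E_cross < 0 ⇒ the goods are complements.

-2.09; complements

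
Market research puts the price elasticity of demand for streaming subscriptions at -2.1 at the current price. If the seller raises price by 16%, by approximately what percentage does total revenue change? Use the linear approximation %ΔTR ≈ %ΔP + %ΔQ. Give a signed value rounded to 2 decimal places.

-17.60%

%ΔQ ≈ Ed × %ΔP = (-2.1) × (+16%) = -33.6000%
%ΔTR ≈ %ΔP + %ΔQ = (+16%) + (-33.6000%) = -17.6000%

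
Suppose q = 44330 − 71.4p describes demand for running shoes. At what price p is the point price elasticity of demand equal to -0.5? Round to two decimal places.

Ed = −71.4p/(44330 − 71.4p). Set this equal to -0.5:
71.4p = 0.5·(44330 − 71.4p) ⇒ 71.4p(1 + 0.5) = 0.5·44330
p = 0.5·44330 / (71.4·1.5) = 206.9561…

206.96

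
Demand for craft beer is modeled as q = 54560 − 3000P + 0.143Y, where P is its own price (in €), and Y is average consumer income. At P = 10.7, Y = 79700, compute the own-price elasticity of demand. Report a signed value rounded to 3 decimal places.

At the given values, q = 54560 − 3000(10.7) + 0.143(79700) = 33857.1.
∂q/∂P = −3000.
E = (-3000) × (10.7/33857.1) = -0.94810…

-0.948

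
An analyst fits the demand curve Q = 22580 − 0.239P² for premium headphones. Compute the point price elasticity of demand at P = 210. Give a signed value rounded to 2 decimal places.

-1.75

dQ/dP = −2·0.239·P = -100.38. At P = 210, Q = 12040.1.
Ed = (dQ/dP)·(P/Q) = (-100.38) × (210/12040.1) = -1.7507…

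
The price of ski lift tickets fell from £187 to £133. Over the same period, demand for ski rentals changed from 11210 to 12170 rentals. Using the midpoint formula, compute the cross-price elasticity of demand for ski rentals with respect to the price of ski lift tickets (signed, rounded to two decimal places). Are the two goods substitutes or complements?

%ΔQ_{ski rentals} = (12170 − 11210)/avg = 960/11690 = 0.082121…
%ΔP_{ski lift tickets} = (133 − 187)/avg = -54/160 = -0.3375
E_cross = (960/11690) / (-54/160) = -0.2433…
E_cross < 0 ⇒ the goods are complements.

-0.24; complements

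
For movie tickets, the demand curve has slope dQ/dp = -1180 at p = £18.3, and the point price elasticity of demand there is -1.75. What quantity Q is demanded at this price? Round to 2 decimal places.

12339.43

Ed = (dQ/dp)·(p/Q) ⇒ Q = (dQ/dp)·p/Ed = (-1180)·18.3/(-1.75) = 12339.4285…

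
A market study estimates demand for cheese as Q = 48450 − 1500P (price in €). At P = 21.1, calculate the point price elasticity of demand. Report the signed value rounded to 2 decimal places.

-1.88

dQ/dP = −1500. At P = 21.1, Q = 48450 − 1500(21.1) = 16800.
Ed = (dQ/dP)·(P/Q) = −1500 × (21.1/16800) = -1.8839…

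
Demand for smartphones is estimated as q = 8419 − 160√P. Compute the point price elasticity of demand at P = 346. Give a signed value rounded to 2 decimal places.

dq/dP = −160/(2√P) = -4.30083. At P = 346, q = 5442.83.
Ed = (dq/dP)·(P/q) = (-4.30083) × (346/5442.83) = -0.2734…

-0.27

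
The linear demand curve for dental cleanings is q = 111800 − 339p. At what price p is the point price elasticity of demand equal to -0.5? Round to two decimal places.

Ed = −339p/(111800 − 339p). Set this equal to -0.5:
339p = 0.5·(111800 − 339p) ⇒ 339p(1 + 0.5) = 0.5·111800
p = 0.5·111800 / (339·1.5) = 109.9311…

109.93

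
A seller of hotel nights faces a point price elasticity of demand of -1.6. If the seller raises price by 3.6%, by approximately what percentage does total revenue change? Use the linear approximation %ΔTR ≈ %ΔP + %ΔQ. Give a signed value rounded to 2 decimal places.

-2.16%

%ΔQ ≈ Ed × %ΔP = (-1.6) × (+3.6%) = -5.7600%
%ΔTR ≈ %ΔP + %ΔQ = (+3.6%) + (-5.7600%) = -2.1600%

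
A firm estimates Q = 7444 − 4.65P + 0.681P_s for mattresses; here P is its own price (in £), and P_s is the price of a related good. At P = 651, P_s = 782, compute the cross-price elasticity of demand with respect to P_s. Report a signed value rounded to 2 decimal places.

At the given values, Q = 7444 − 4.65(651) + 0.681(782) = 4949.392.
∂Q/∂P_s = 0.681.
E = (0.681) × (782/4949.392) = 0.1075…

0.11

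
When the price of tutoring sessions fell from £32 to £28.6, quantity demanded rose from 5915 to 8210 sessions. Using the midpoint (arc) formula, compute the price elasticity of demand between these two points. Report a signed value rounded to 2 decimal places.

-2.90

%ΔQ = (8210 − 5915) / [(5915 + 8210)/2] = 2295/7062.5 = 0.324955…
%ΔP = (28.6 − 32) / [(32 + 28.6)/2] = -3.4/30.3 = -0.112211…
Arc Ed = %ΔQ / %ΔP = (2295/7062.5) / (-3.4/30.3) = -2.8959…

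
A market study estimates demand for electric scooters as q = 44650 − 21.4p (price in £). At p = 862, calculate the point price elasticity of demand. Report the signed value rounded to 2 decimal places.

-0.70

dq/dp = −21.4. At p = 862, q = 44650 − 21.4(862) = 26203.2.
Ed = (dq/dp)·(p/q) = −21.4 × (862/26203.2) = -0.7039…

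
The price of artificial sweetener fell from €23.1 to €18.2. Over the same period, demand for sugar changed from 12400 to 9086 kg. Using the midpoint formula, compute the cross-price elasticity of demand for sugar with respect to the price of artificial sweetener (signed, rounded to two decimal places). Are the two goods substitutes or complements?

%ΔQ_{sugar} = (9086 − 12400)/avg = -3314/10743 = -0.308479…
%ΔP_{artificial sweetener} = (18.2 − 23.1)/avg = -4.9/20.65 = -0.237288…
E_cross = (-3314/10743) / (-4.9/20.65) = 1.3000…
E_cross > 0 ⇒ the goods are substitutes.

1.30; substitutes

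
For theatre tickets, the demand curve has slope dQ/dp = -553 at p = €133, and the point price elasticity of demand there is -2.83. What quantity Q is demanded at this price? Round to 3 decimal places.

25989.046

Ed = (dQ/dp)·(p/Q) ⇒ Q = (dQ/dp)·p/Ed = (-553)·133/(-2.83) = 25989.04593…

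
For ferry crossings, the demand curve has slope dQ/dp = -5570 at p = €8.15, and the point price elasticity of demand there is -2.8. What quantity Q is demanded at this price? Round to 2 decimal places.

16212.68

Ed = (dQ/dp)·(p/Q) ⇒ Q = (dQ/dp)·p/Ed = (-5570)·8.15/(-2.8) = 16212.6785…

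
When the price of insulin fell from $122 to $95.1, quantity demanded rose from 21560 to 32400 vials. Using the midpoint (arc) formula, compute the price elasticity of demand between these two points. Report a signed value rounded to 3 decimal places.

%ΔQ = (32400 − 21560) / [(21560 + 32400)/2] = 10840/26980 = 0.401779…
%ΔP = (95.1 − 122) / [(122 + 95.1)/2] = -26.9/108.55 = -0.247812…
Arc Ed = %ΔQ / %ΔP = (10840/26980) / (-26.9/108.55) = -1.62130…

-1.621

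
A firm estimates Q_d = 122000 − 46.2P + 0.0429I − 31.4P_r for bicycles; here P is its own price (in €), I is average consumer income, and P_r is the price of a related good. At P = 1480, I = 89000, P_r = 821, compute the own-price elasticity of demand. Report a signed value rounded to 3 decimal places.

-2.160

At the given values, Q_d = 122000 − 46.2(1480) + 0.0429(89000) − 31.4(821) = 31662.7.
∂Q_d/∂P = −46.2.
E = (-46.2) × (1480/31662.7) = -2.15951…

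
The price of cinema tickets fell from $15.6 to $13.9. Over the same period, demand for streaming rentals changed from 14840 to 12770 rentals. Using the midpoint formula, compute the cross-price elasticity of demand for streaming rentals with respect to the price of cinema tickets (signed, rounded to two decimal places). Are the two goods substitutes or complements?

1.30; substitutes

%ΔQ_{streaming rentals} = (12770 − 14840)/avg = -2070/13805 = -0.149945…
%ΔP_{cinema tickets} = (13.9 − 15.6)/avg = -1.7/14.75 = -0.115254…
E_cross = (-2070/13805) / (-1.7/14.75) = 1.3009…
E_cross > 0 ⇒ the goods are substitutes.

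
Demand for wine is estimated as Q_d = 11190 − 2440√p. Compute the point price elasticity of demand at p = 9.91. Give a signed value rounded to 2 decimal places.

-1.09

dQ_d/dp = −2440/(2√p) = -387.546. At p = 9.91, Q_d = 3508.84.
Ed = (dQ_d/dp)·(p/Q_d) = (-387.546) × (9.91/3508.84) = -1.0945…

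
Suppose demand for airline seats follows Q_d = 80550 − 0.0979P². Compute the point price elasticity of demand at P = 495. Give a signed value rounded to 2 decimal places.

dQ_d/dP = −2·0.0979·P = -96.921. At P = 495, Q_d = 56562.0525.
Ed = (dQ_d/dP)·(P/Q_d) = (-96.921) × (495/56562.0525) = -0.8481…

-0.85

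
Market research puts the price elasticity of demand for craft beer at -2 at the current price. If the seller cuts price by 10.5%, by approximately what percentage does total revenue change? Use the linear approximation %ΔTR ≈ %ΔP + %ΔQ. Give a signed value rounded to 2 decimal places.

+10.50%

%ΔQ ≈ Ed × %ΔP = (-2) × (-10.5%) = +21.0000%
%ΔTR ≈ %ΔP + %ΔQ = (-10.5%) + (+21.0000%) = +10.5000%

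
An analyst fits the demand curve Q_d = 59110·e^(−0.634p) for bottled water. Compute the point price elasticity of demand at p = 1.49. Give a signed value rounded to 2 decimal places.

-0.94

dQ_d/dp = −0.634·Q_d = -14571. At p = 1.49, Q_d = 22982.7.
Ed = (dQ_d/dp)·(p/Q_d) = (-14571) × (1.49/22982.7) = -0.9446…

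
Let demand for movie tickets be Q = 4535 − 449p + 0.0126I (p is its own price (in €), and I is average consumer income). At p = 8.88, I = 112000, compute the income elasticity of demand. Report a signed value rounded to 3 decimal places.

At the given values, Q = 4535 − 449(8.88) + 0.0126(112000) = 1959.08.
∂Q/∂I = 0.0126.
E = (0.0126) × (112000/1959.08) = 0.72033…

0.720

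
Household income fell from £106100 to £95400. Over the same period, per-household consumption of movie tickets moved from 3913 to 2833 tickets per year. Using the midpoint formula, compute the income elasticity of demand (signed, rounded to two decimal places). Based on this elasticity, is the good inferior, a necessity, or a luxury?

%ΔQ = (2833 − 3913)/[( 3913 + 2833)/2] = -1080/3373 = -0.320189…
%ΔIncome = (95400 − 106100)/[( 106100 + 95400)/2] = -10700/100750 = -0.106203…
E_income = (-1080/3373) / (-10700/100750) = 3.0148…
E_income > 1 ⇒ normal good, luxury.

3.01; luxury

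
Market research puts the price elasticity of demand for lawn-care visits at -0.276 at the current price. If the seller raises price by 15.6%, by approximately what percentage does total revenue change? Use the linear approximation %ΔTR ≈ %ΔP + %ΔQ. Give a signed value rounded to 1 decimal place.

+11.3%

%ΔQ ≈ Ed × %ΔP = (-0.276) × (+15.6%) = -4.3056%
%ΔTR ≈ %ΔP + %ΔQ = (+15.6%) + (-4.3056%) = +11.2944%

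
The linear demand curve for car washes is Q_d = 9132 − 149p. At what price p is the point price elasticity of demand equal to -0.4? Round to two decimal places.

Ed = −149p/(9132 − 149p). Set this equal to -0.4:
149p = 0.4·(9132 − 149p) ⇒ 149p(1 + 0.4) = 0.4·9132
p = 0.4·9132 / (149·1.4) = 17.5110…

17.51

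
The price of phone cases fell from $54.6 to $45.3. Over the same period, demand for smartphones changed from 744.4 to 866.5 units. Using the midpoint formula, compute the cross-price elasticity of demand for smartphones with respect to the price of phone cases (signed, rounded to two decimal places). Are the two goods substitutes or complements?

-0.81; complements

%ΔQ_{smartphones} = (866.5 − 744.4)/avg = 122.1/805.45 = 0.151592…
%ΔP_{phone cases} = (45.3 − 54.6)/avg = -9.3/49.95 = -0.186186…
E_cross = (122.1/805.45) / (-9.3/49.95) = -0.8141…
E_cross < 0 ⇒ the goods are complements.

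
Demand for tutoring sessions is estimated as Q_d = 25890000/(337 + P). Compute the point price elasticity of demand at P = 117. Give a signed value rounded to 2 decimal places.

-0.26

dQ_d/dP = −25890000/(337 + P)² = -125.609. At P = 117, Q_d = 57026.4.
Ed = (dQ_d/dP)·(P/Q_d) = (-125.609) × (117/57026.4) = -0.2577…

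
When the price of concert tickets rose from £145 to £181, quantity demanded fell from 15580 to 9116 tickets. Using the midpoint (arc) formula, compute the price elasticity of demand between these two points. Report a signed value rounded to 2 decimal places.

-2.37

%ΔQ = (9116 − 15580) / [(15580 + 9116)/2] = -6464/12348 = -0.523485…
%ΔP = (181 − 145) / [(145 + 181)/2] = 36/163 = 0.220858…
Arc Ed = %ΔQ / %ΔP = (-6464/12348) / (36/163) = -2.3702…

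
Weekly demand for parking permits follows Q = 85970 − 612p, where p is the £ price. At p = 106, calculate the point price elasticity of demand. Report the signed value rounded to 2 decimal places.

-3.07

dQ/dp = −612. At p = 106, Q = 85970 − 612(106) = 21098.
Ed = (dQ/dp)·(p/Q) = −612 × (106/21098) = -3.0747…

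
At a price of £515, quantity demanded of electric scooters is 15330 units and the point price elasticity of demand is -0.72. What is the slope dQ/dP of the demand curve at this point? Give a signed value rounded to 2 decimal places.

-21.43

Ed = (dQ/dP)·(P/Q) ⇒ dQ/dP = Ed·Q/P = (-0.72)·15330/515 = -21.4322…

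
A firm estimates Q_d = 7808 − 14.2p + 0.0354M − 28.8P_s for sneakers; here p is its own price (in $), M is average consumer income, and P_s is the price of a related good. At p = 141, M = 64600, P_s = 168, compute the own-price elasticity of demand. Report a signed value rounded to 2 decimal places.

At the given values, Q_d = 7808 − 14.2(141) + 0.0354(64600) − 28.8(168) = 3254.24.
∂Q_d/∂p = −14.2.
E = (-14.2) × (141/3254.24) = -0.6152…

-0.62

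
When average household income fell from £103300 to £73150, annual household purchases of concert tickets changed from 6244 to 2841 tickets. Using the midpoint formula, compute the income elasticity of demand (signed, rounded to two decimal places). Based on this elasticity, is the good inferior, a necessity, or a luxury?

%ΔQ = (2841 − 6244)/[( 6244 + 2841)/2] = -3403/4542.5 = -0.749146…
%ΔIncome = (73150 − 103300)/[( 103300 + 73150)/2] = -30150/88225 = -0.341739…
E_income = (-3403/4542.5) / (-30150/88225) = 2.1921…
E_income > 1 ⇒ normal good, luxury.

2.19; luxury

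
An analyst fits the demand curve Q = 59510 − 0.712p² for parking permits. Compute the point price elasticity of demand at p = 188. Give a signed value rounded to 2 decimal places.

dQ/dp = −2·0.712·p = -267.712. At p = 188, Q = 34345.072.
Ed = (dQ/dp)·(p/Q) = (-267.712) × (188/34345.072) = -1.4654…

-1.47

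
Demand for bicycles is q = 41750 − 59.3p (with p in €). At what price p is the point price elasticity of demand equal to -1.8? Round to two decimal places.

Ed = −59.3p/(41750 − 59.3p). Set this equal to -1.8:
59.3p = 1.8·(41750 − 59.3p) ⇒ 59.3p(1 + 1.8) = 1.8·41750
p = 1.8·41750 / (59.3·2.8) = 452.6017…

452.60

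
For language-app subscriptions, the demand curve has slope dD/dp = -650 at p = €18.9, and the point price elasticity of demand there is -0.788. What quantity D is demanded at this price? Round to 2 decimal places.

15590.10

Ed = (dD/dp)·(p/D) ⇒ D = (dD/dp)·p/Ed = (-650)·18.9/(-0.788) = 15590.1015…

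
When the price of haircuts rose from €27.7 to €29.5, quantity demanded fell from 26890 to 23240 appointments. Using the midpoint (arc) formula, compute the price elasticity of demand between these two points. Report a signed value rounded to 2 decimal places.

%ΔQ = (23240 − 26890) / [(26890 + 23240)/2] = -3650/25065 = -0.145621…
%ΔP = (29.5 − 27.7) / [(27.7 + 29.5)/2] = 1.8/28.6 = 0.062937…
Arc Ed = %ΔQ / %ΔP = (-3650/25065) / (1.8/28.6) = -2.3137…

-2.31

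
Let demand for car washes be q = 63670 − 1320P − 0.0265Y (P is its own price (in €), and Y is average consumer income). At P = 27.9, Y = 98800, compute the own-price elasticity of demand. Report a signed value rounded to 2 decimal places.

-1.52

At the given values, q = 63670 − 1320(27.9) − 0.0265(98800) = 24223.8.
∂q/∂P = −1320.
E = (-1320) × (27.9/24223.8) = -1.5203…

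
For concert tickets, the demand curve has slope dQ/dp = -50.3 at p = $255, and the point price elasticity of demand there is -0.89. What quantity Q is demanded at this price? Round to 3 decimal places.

14411.798

Ed = (dQ/dp)·(p/Q) ⇒ Q = (dQ/dp)·p/Ed = (-50.3)·255/(-0.89) = 14411.79775…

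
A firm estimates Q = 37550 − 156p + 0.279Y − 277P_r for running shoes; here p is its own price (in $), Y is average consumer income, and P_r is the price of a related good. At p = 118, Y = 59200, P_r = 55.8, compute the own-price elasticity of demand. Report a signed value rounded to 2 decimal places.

-0.91

At the given values, Q = 37550 − 156(118) + 0.279(59200) − 277(55.8) = 20202.2.
∂Q/∂p = −156.
E = (-156) × (118/20202.2) = -0.9111…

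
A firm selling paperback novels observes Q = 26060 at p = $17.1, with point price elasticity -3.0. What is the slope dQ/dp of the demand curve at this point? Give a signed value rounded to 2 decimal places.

-4571.93

Ed = (dQ/dp)·(p/Q) ⇒ dQ/dp = Ed·Q/p = (-3.0)·26060/17.1 = -4571.9298…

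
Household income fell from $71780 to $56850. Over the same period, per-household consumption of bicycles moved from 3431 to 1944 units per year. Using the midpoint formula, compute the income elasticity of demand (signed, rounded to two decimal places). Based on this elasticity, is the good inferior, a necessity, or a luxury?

2.38; luxury

%ΔQ = (1944 − 3431)/[( 3431 + 1944)/2] = -1487/2687.5 = -0.553302…
%ΔIncome = (56850 − 71780)/[( 71780 + 56850)/2] = -14930/64315 = -0.232138…
E_income = (-1487/2687.5) / (-14930/64315) = 2.3834…
E_income > 1 ⇒ normal good, luxury.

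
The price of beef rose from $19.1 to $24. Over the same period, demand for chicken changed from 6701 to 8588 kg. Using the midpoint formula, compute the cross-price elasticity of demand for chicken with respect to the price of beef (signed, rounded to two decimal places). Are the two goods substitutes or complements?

1.09; substitutes

%ΔQ_{chicken} = (8588 − 6701)/avg = 1887/7644.5 = 0.246844…
%ΔP_{beef} = (24 − 19.1)/avg = 4.9/21.55 = 0.227378…
E_cross = (1887/7644.5) / (4.9/21.55) = 1.0856…
E_cross > 0 ⇒ the goods are substitutes.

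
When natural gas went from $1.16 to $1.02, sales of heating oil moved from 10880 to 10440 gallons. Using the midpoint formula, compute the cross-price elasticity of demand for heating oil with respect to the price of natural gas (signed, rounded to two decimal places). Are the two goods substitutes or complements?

%ΔQ_{heating oil} = (10440 − 10880)/avg = -440/10660 = -0.041275…
%ΔP_{natural gas} = (1.02 − 1.16)/avg = -0.14/1.09 = -0.128440…
E_cross = (-440/10660) / (-0.14/1.09) = 0.3213…
E_cross > 0 ⇒ the goods are substitutes.

0.32; substitutes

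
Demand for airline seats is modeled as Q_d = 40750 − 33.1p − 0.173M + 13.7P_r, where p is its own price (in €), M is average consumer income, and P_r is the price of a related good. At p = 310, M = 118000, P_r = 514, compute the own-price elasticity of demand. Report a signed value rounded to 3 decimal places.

At the given values, Q_d = 40750 − 33.1(310) − 0.173(118000) + 13.7(514) = 17116.8.
∂Q_d/∂p = −33.1.
E = (-33.1) × (310/17116.8) = -0.59946…

-0.599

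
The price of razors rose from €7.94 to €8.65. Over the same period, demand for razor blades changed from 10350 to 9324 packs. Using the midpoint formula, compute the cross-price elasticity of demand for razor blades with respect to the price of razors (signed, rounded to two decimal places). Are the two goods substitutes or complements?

-1.22; complements

%ΔQ_{razor blades} = (9324 − 10350)/avg = -1026/9837 = -0.104300…
%ΔP_{razors} = (8.65 − 7.94)/avg = 0.71/8.295 = 0.085593…
E_cross = (-1026/9837) / (0.71/8.295) = -1.2185…
E_cross < 0 ⇒ the goods are complements.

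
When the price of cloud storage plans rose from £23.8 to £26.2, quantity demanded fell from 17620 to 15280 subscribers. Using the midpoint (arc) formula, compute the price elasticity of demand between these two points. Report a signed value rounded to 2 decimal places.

-1.48

%ΔQ = (15280 − 17620) / [(17620 + 15280)/2] = -2340/16450 = -0.142249…
%ΔP = (26.2 − 23.8) / [(23.8 + 26.2)/2] = 2.4/25 = 0.096
Arc Ed = %ΔQ / %ΔP = (-2340/16450) / (2.4/25) = -1.4817…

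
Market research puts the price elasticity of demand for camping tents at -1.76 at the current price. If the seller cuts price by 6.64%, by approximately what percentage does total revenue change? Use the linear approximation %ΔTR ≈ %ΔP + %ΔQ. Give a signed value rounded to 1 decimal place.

%ΔQ ≈ Ed × %ΔP = (-1.76) × (-6.64%) = +11.6864%
%ΔTR ≈ %ΔP + %ΔQ = (-6.64%) + (+11.6864%) = +5.0464%

+5.0%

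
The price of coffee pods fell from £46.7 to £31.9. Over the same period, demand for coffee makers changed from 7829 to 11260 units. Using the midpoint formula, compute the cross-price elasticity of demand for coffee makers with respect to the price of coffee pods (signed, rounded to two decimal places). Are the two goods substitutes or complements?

%ΔQ_{coffee makers} = (11260 − 7829)/avg = 3431/9544.5 = 0.359474…
%ΔP_{coffee pods} = (31.9 − 46.7)/avg = -14.8/39.3 = -0.376590…
E_cross = (3431/9544.5) / (-14.8/39.3) = -0.9545…
E_cross < 0 ⇒ the goods are complements.

-0.95; complements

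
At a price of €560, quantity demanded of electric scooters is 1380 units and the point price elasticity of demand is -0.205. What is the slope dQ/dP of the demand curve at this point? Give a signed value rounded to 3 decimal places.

Ed = (dQ/dP)·(P/Q) ⇒ dQ/dP = Ed·Q/P = (-0.205)·1380/560 = -0.50517…

-0.505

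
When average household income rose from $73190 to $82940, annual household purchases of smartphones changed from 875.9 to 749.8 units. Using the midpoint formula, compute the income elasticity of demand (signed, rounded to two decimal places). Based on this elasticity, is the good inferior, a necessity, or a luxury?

%ΔQ = (749.8 − 875.9)/[( 875.9 + 749.8)/2] = -126.1/812.85 = -0.155133…
%ΔIncome = (82940 − 73190)/[( 73190 + 82940)/2] = 9750/78065 = 0.124895…
E_income = (-126.1/812.85) / (9750/78065) = -1.2420…
E_income < 0 ⇒ inferior good.

-1.24; inferior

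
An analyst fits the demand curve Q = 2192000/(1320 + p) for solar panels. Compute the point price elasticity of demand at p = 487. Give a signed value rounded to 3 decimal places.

dQ/dp = −2192000/(1320 + p)² = -0.671312. At p = 487, Q = 1213.06.
Ed = (dQ/dp)·(p/Q) = (-0.671312) × (487/1213.06) = -0.26950…

-0.270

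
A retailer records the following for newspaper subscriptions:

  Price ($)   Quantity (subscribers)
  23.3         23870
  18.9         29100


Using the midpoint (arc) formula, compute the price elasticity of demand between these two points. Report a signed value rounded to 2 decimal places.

-0.95

%ΔQ = (29100 − 23870) / [(23870 + 29100)/2] = 5230/26485 = 0.197470…
%ΔP = (18.9 − 23.3) / [(23.3 + 18.9)/2] = -4.4/21.1 = -0.208530…
Arc Ed = %ΔQ / %ΔP = (5230/26485) / (-4.4/21.1) = -0.9469…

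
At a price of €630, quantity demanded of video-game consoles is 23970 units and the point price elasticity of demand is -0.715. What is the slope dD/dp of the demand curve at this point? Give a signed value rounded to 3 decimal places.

-27.204

Ed = (dD/dp)·(p/D) ⇒ dD/dp = Ed·D/p = (-0.715)·23970/630 = -27.20404…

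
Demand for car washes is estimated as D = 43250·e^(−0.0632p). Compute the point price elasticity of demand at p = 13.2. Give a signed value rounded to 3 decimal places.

dD/dp = −0.0632·D = -1186.85. At p = 13.2, D = 18779.3.
Ed = (dD/dp)·(p/D) = (-1186.85) × (13.2/18779.3) = -0.83424

-0.834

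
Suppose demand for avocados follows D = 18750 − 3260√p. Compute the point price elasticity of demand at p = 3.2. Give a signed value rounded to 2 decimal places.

-0.23

dD/dp = −3260/(2√p) = -911.198. At p = 3.2, D = 12918.3.
Ed = (dD/dp)·(p/D) = (-911.198) × (3.2/12918.3) = -0.2257…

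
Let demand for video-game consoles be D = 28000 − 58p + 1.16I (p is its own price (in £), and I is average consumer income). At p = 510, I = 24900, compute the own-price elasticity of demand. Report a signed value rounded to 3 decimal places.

-1.083

At the given values, D = 28000 − 58(510) + 1.16(24900) = 27304.
∂D/∂p = −58.
E = (-58) × (510/27304) = -1.08335…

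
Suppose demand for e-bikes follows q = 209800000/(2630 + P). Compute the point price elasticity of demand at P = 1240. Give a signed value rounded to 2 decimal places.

dq/dP = −209800000/(2630 + P)² = -14.0082. At P = 1240, q = 54211.9.
Ed = (dq/dP)·(P/q) = (-14.0082) × (1240/54211.9) = -0.3204…

-0.32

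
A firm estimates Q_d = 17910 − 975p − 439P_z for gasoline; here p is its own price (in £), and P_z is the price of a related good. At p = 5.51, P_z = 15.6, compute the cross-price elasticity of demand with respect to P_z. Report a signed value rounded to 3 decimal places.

At the given values, Q_d = 17910 − 975(5.51) − 439(15.6) = 5689.35.
∂Q_d/∂P_z = -439.
E = (-439) × (15.6/5689.35) = -1.20372…

-1.204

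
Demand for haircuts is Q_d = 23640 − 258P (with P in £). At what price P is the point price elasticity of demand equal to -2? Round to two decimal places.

61.09

Ed = −258P/(23640 − 258P). Set this equal to -2:
258P = 2·(23640 − 258P) ⇒ 258P(1 + 2) = 2·23640
P = 2·23640 / (258·3) = 61.0852…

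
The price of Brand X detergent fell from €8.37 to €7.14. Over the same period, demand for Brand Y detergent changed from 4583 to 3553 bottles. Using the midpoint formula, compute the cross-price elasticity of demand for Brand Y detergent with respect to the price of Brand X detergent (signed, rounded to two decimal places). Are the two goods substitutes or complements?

1.60; substitutes

%ΔQ_{Brand Y detergent} = (3553 − 4583)/avg = -1030/4068 = -0.253195…
%ΔP_{Brand X detergent} = (7.14 − 8.37)/avg = -1.23/7.755 = -0.158607…
E_cross = (-1030/4068) / (-1.23/7.755) = 1.5963…
E_cross > 0 ⇒ the goods are substitutes.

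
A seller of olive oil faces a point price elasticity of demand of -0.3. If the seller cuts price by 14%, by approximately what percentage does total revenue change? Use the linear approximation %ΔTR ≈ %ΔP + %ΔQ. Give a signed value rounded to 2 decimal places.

%ΔQ ≈ Ed × %ΔP = (-0.3) × (-14%) = +4.2000%
%ΔTR ≈ %ΔP + %ΔQ = (-14%) + (+4.2000%) = -9.8000%

-9.80%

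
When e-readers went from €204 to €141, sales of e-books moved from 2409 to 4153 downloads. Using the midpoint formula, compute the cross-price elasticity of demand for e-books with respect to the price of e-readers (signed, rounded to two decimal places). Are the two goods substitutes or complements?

-1.46; complements

%ΔQ_{e-books} = (4153 − 2409)/avg = 1744/3281 = 0.531545…
%ΔP_{e-readers} = (141 − 204)/avg = -63/172.5 = -0.365217…
E_cross = (1744/3281) / (-63/172.5) = -1.4554…
E_cross < 0 ⇒ the goods are complements.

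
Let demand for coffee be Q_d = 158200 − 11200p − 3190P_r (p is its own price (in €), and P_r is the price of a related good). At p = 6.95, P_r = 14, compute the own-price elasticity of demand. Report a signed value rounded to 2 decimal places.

At the given values, Q_d = 158200 − 11200(6.95) − 3190(14) = 35700.
∂Q_d/∂p = −11200.
E = (-11200) × (6.95/35700) = -2.1803…

-2.18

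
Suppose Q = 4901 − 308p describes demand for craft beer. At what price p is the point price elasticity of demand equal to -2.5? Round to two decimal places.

11.37

Ed = −308p/(4901 − 308p). Set this equal to -2.5:
308p = 2.5·(4901 − 308p) ⇒ 308p(1 + 2.5) = 2.5·4901
p = 2.5·4901 / (308·3.5) = 11.3659…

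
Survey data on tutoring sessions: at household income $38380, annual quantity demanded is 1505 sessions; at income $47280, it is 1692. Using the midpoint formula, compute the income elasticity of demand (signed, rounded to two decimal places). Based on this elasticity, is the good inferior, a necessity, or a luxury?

0.56; necessity

%ΔQ = (1692 − 1505)/[( 1505 + 1692)/2] = 187/1598.5 = 0.116984…
%ΔIncome = (47280 − 38380)/[( 38380 + 47280)/2] = 8900/42830 = 0.207798…
E_income = (187/1598.5) / (8900/42830) = 0.5629…
0 < E_income < 1 ⇒ normal good, necessity.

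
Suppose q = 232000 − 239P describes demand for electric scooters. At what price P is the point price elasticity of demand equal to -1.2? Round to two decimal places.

529.48

Ed = −239P/(232000 − 239P). Set this equal to -1.2:
239P = 1.2·(232000 − 239P) ⇒ 239P(1 + 1.2) = 1.2·232000
P = 1.2·232000 / (239·2.2) = 529.4788…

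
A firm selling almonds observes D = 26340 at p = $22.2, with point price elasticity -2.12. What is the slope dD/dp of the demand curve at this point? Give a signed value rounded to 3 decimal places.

Ed = (dD/dp)·(p/D) ⇒ dD/dp = Ed·D/p = (-2.12)·26340/22.2 = -2515.35135…

-2515.351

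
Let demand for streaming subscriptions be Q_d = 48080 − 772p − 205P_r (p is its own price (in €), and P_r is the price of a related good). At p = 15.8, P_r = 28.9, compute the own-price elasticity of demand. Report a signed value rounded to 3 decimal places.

-0.407

At the given values, Q_d = 48080 − 772(15.8) − 205(28.9) = 29957.9.
∂Q_d/∂p = −772.
E = (-772) × (15.8/29957.9) = -0.40715…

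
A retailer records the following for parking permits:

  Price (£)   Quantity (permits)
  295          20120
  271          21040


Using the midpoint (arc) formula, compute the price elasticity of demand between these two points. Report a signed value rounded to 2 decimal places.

%ΔQ = (21040 − 20120) / [(20120 + 21040)/2] = 920/20580 = 0.044703…
%ΔP = (271 − 295) / [(295 + 271)/2] = -24/283 = -0.084805…
Arc Ed = %ΔQ / %ΔP = (920/20580) / (-24/283) = -0.5271…

-0.53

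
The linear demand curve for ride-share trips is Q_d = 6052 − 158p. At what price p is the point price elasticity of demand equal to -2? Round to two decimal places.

Ed = −158p/(6052 − 158p). Set this equal to -2:
158p = 2·(6052 − 158p) ⇒ 158p(1 + 2) = 2·6052
p = 2·6052 / (158·3) = 25.5358…

25.54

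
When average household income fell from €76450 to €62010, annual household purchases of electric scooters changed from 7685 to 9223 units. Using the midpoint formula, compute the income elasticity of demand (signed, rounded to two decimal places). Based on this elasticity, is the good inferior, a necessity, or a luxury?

-0.87; inferior

%ΔQ = (9223 − 7685)/[( 7685 + 9223)/2] = 1538/8454 = 0.181925…
%ΔIncome = (62010 − 76450)/[( 76450 + 62010)/2] = -14440/69230 = -0.208580…
E_income = (1538/8454) / (-14440/69230) = -0.8722…
E_income < 0 ⇒ inferior good.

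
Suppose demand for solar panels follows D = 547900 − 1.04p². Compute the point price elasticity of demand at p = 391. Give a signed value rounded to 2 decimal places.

dD/dp = −2·1.04·p = -813.28. At p = 391, D = 388903.76.
Ed = (dD/dp)·(p/D) = (-813.28) × (391/388903.76) = -0.8176…

-0.82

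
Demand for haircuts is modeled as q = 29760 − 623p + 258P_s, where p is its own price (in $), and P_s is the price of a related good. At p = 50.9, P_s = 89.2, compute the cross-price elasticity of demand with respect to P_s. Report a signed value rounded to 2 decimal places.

1.09

At the given values, q = 29760 − 623(50.9) + 258(89.2) = 21062.9.
∂q/∂P_s = 258.
E = (258) × (89.2/21062.9) = 1.0926…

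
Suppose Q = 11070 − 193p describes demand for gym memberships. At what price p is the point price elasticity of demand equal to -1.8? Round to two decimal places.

36.87

Ed = −193p/(11070 − 193p). Set this equal to -1.8:
193p = 1.8·(11070 − 193p) ⇒ 193p(1 + 1.8) = 1.8·11070
p = 1.8·11070 / (193·2.8) = 36.8726…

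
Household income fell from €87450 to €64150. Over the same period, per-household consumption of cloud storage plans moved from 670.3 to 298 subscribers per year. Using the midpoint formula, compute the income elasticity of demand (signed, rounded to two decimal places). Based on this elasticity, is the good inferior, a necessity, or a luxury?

%ΔQ = (298 − 670.3)/[( 670.3 + 298)/2] = -372.3/484.15 = -0.768976…
%ΔIncome = (64150 − 87450)/[( 87450 + 64150)/2] = -23300/75800 = -0.307387…
E_income = (-372.3/484.15) / (-23300/75800) = 2.5016…
E_income > 1 ⇒ normal good, luxury.

2.50; luxury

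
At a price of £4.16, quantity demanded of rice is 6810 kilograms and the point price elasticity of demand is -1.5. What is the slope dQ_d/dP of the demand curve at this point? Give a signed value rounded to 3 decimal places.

-2455.529

Ed = (dQ_d/dP)·(P/Q_d) ⇒ dQ_d/dP = Ed·Q_d/P = (-1.5)·6810/4.16 = -2455.52884…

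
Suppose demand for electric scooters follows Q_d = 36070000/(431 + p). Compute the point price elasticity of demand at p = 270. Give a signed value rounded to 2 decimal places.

dQ_d/dp = −36070000/(431 + p)² = -73.4024. At p = 270, Q_d = 51455.1.
Ed = (dQ_d/dp)·(p/Q_d) = (-73.4024) × (270/51455.1) = -0.3851…

-0.39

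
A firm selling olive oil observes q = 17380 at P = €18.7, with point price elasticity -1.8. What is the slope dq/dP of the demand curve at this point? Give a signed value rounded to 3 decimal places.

Ed = (dq/dP)·(P/q) ⇒ dq/dP = Ed·q/P = (-1.8)·17380/18.7 = -1672.94117…

-1672.941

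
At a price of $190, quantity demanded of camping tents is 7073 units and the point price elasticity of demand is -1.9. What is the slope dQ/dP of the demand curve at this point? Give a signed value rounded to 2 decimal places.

-70.73

Ed = (dQ/dP)·(P/Q) ⇒ dQ/dP = Ed·Q/P = (-1.9)·7073/190 = -70.73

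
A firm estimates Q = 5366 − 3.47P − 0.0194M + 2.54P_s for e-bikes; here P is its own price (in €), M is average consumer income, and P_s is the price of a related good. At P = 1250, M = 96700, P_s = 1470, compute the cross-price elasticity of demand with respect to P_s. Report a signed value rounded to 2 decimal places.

1.29

At the given values, Q = 5366 − 3.47(1250) − 0.0194(96700) + 2.54(1470) = 2886.32.
∂Q/∂P_s = 2.54.
E = (2.54) × (1470/2886.32) = 1.2936…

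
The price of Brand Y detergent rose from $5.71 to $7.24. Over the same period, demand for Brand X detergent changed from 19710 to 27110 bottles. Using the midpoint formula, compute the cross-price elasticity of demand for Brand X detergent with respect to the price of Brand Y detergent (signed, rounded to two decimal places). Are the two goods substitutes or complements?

%ΔQ_{Brand X detergent} = (27110 − 19710)/avg = 7400/23410 = 0.316104…
%ΔP_{Brand Y detergent} = (7.24 − 5.71)/avg = 1.53/6.475 = 0.236293…
E_cross = (7400/23410) / (1.53/6.475) = 1.3377…
E_cross > 0 ⇒ the goods are substitutes.

1.34; substitutes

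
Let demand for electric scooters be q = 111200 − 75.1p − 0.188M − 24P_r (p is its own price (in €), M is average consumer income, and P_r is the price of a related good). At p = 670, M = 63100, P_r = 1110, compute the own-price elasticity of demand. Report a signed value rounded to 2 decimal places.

At the given values, q = 111200 − 75.1(670) − 0.188(63100) − 24(1110) = 22380.2.
∂q/∂p = −75.1.
E = (-75.1) × (670/22380.2) = -2.2482…

-2.25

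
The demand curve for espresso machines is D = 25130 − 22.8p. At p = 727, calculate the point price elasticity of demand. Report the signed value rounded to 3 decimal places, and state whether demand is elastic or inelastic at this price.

-1.938; elastic

dD/dp = −22.8. At p = 727, D = 25130 − 22.8(727) = 8554.4.
Ed = (dD/dp)·(p/D) = −22.8 × (727/8554.4) = -1.93766…
|Ed| = 1.938 > 1, so demand is elastic.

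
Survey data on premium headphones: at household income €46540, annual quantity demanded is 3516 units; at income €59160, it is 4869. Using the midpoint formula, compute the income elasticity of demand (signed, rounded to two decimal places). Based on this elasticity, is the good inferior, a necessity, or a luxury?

1.35; luxury

%ΔQ = (4869 − 3516)/[( 3516 + 4869)/2] = 1353/4192.5 = 0.322719…
%ΔIncome = (59160 − 46540)/[( 46540 + 59160)/2] = 12620/52850 = 0.238789…
E_income = (1353/4192.5) / (12620/52850) = 1.3514…
E_income > 1 ⇒ normal good, luxury.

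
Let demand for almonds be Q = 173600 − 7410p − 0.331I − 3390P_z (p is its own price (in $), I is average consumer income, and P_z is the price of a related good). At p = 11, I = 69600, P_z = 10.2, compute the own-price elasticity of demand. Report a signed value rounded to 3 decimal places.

At the given values, Q = 173600 − 7410(11) − 0.331(69600) − 3390(10.2) = 34474.4.
∂Q/∂p = −7410.
E = (-7410) × (11/34474.4) = -2.36436…

-2.364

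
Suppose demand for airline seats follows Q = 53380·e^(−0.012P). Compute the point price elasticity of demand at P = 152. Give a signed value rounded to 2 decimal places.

dQ/dP = −0.012·Q = -103.373. At P = 152, Q = 8614.41.
Ed = (dQ/dP)·(P/Q) = (-103.373) × (152/8614.41) = -1.824

-1.82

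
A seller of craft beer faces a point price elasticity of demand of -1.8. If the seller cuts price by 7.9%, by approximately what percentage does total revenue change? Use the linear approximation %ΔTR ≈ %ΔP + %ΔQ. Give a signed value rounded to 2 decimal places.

+6.32%

%ΔQ ≈ Ed × %ΔP = (-1.8) × (-7.9%) = +14.2200%
%ΔTR ≈ %ΔP + %ΔQ = (-7.9%) + (+14.2200%) = +6.3200%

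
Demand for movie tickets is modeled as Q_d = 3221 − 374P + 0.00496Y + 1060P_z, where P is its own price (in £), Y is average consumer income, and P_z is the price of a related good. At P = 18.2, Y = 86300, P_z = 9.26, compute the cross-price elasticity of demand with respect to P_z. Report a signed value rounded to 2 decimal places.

1.47

At the given values, Q_d = 3221 − 374(18.2) + 0.00496(86300) + 1060(9.26) = 6657.848.
∂Q_d/∂P_z = 1060.
E = (1060) × (9.26/6657.848) = 1.4742…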